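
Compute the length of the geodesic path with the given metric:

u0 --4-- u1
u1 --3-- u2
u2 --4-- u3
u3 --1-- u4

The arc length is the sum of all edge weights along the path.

Arc length = 4 + 3 + 4 + 1 = 12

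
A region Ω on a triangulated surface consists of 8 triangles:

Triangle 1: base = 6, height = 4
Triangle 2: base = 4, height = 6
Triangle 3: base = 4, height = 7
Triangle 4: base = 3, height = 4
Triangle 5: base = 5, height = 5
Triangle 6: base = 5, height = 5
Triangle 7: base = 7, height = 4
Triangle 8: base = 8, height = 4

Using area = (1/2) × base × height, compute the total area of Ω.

(1/2)×6×4 + (1/2)×4×6 + (1/2)×4×7 + (1/2)×3×4 + (1/2)×5×5 + (1/2)×5×5 + (1/2)×7×4 + (1/2)×8×4 = 99.0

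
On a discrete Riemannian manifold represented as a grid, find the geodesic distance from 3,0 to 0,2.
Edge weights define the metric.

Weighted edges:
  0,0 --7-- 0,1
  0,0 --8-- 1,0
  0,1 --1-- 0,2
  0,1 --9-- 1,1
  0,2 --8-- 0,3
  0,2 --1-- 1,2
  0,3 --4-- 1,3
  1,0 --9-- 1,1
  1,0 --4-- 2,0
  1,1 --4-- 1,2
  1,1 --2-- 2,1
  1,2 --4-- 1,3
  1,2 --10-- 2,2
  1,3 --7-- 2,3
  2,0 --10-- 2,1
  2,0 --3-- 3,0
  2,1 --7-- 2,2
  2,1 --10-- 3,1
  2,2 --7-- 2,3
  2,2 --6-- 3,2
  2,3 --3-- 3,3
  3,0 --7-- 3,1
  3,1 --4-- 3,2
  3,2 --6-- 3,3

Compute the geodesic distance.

Shortest path: 3,0 → 2,0 → 2,1 → 1,1 → 1,2 → 0,2, total weight = 20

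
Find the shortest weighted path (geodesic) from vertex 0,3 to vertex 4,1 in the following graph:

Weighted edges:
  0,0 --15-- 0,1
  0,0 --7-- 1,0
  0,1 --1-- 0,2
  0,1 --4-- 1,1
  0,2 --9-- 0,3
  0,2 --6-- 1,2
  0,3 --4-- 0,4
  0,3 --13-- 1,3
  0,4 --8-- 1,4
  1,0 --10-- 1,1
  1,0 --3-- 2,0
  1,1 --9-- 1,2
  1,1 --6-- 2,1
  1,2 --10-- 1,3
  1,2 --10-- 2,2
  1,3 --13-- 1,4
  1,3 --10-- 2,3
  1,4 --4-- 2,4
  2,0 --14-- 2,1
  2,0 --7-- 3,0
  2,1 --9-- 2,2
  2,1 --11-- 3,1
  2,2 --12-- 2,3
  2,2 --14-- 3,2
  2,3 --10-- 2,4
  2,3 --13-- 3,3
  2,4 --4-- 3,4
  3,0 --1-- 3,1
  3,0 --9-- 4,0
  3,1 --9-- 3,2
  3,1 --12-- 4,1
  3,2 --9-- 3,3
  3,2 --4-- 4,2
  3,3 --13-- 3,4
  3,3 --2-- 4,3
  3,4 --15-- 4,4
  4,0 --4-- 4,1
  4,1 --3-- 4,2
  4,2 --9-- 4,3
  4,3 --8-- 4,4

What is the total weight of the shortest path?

Shortest path: 0,3 → 0,2 → 0,1 → 1,1 → 2,1 → 3,1 → 4,1, total weight = 43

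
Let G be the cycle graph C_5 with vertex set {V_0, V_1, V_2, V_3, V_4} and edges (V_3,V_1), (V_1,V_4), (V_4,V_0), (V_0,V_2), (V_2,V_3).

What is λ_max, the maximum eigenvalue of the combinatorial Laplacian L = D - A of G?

The cycle graph C_n has Laplacian eigenvalues λ_k = 2 − 2cos(2πk/n), k = 0, 1, …, n−1. Here n = 5:
k=0: 2 − 2cos(0) = 0.0; k=1: 2 − 2cos(2π/5) = 1.382; k=2: 2 − 2cos(4π/5) = 3.618; k=3: 2 − 2cos(6π/5) = 3.618; k=4: 2 − 2cos(8π/5) = 1.382.
Laplacian eigenvalues: [0.0, 1.382, 1.382, 3.618, 3.618]. Largest eigenvalue (spectral radius) = 3.618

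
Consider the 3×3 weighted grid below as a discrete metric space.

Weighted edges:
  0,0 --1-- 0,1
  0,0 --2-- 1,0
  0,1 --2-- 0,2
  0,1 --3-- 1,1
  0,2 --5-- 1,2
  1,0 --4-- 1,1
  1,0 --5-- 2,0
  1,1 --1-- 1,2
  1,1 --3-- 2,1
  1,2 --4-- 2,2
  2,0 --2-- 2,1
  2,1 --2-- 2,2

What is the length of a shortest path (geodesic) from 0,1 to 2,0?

Shortest path: 0,1 → 0,0 → 1,0 → 2,0, total weight = 8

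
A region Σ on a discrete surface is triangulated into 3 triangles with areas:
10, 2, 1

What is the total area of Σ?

10 + 2 + 1 = 13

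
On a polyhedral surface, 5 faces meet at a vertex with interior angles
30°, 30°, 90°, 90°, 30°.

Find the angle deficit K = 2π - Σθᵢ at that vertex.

Sum of angles = 270°. K = 360° - 270° = 90° = π/2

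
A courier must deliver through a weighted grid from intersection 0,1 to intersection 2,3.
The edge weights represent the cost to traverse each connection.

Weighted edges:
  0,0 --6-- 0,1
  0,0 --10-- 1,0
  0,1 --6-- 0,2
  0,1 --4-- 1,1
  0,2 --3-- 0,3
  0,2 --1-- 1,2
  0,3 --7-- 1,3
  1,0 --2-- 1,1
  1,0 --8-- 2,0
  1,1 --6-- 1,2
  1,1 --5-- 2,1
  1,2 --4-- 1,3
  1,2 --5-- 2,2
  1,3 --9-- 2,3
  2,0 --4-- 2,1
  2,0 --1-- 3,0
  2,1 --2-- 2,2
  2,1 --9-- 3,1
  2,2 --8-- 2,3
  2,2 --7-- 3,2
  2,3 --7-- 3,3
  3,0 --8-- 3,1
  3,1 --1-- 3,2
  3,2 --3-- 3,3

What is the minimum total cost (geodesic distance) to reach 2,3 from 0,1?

Shortest path: 0,1 → 1,1 → 2,1 → 2,2 → 2,3, total weight = 19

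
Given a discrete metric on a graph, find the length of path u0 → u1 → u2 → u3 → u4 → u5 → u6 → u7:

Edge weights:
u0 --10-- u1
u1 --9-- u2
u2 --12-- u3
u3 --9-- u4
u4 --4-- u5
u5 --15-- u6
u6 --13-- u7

Arc length = 10 + 9 + 12 + 9 + 4 + 15 + 13 = 72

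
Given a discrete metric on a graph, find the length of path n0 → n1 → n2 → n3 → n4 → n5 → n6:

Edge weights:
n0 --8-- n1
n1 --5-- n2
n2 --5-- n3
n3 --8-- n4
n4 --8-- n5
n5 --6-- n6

Arc length = 8 + 5 + 5 + 8 + 8 + 6 = 40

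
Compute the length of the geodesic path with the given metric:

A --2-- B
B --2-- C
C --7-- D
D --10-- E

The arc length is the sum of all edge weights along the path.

Arc length = 2 + 2 + 7 + 10 = 21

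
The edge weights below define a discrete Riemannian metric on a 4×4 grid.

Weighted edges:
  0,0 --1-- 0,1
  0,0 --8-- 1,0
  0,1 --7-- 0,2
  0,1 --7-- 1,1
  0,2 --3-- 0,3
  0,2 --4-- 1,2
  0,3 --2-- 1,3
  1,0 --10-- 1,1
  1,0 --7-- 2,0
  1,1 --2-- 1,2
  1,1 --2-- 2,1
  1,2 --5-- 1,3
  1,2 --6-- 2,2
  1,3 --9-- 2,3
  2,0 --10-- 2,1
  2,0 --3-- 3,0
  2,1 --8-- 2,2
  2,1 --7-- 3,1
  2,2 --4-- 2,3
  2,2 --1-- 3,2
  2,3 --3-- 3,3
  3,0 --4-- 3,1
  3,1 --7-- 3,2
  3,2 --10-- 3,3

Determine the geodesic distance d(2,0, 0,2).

Shortest path: 2,0 → 2,1 → 1,1 → 1,2 → 0,2, total weight = 18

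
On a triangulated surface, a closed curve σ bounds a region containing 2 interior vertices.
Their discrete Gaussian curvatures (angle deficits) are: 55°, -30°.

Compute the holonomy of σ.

Holonomy = total enclosed curvature = 55° + (-30°) = 25°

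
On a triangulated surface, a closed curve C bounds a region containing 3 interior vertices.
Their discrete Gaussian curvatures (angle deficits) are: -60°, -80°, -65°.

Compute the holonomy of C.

Holonomy = total enclosed curvature = (-60°) + (-80°) + (-65°) = -205°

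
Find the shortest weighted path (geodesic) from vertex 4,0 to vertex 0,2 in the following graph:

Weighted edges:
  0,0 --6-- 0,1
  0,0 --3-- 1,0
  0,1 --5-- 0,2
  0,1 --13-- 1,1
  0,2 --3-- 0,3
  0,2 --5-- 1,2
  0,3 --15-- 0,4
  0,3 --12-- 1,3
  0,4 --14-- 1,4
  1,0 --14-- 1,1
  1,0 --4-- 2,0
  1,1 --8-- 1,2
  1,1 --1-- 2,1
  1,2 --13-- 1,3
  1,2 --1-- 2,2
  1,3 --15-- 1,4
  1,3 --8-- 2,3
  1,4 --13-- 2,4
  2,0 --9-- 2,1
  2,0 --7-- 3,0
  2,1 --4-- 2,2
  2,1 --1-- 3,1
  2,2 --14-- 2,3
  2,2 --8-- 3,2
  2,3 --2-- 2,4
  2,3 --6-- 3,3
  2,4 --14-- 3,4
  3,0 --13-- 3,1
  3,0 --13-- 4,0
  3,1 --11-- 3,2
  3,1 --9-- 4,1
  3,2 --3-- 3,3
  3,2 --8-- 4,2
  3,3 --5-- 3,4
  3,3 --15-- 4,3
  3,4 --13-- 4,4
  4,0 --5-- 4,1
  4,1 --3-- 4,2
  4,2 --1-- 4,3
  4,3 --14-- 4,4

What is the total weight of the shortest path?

Shortest path: 4,0 → 4,1 → 3,1 → 2,1 → 2,2 → 1,2 → 0,2, total weight = 25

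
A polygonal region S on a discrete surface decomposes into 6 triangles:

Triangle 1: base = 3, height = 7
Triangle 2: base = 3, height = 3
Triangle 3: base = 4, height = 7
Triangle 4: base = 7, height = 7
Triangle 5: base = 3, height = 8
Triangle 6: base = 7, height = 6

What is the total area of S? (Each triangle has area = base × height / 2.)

(1/2)×3×7 + (1/2)×3×3 + (1/2)×4×7 + (1/2)×7×7 + (1/2)×3×8 + (1/2)×7×6 = 86.5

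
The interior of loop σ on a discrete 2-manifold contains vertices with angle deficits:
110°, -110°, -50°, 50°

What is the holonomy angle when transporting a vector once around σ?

Holonomy = total enclosed curvature = 110° + (-110°) + (-50°) + 50° = 0°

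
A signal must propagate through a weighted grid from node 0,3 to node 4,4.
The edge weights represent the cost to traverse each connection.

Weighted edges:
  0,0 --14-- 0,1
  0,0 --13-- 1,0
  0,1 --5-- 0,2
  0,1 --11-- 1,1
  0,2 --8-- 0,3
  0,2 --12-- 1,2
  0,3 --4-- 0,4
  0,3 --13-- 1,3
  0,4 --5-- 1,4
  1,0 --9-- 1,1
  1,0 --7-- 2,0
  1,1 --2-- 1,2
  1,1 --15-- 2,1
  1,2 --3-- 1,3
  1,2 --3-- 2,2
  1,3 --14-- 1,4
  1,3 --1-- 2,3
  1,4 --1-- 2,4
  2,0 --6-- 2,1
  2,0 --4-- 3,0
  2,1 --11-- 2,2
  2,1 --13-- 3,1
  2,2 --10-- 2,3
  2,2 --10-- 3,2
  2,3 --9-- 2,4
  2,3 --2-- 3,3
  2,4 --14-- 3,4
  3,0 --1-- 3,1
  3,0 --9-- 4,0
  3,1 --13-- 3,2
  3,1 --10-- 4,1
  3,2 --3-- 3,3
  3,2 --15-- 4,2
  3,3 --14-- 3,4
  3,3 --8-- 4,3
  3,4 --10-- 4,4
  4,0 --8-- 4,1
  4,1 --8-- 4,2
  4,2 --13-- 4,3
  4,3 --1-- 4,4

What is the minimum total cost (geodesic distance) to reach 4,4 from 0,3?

Shortest path: 0,3 → 1,3 → 2,3 → 3,3 → 4,3 → 4,4, total weight = 25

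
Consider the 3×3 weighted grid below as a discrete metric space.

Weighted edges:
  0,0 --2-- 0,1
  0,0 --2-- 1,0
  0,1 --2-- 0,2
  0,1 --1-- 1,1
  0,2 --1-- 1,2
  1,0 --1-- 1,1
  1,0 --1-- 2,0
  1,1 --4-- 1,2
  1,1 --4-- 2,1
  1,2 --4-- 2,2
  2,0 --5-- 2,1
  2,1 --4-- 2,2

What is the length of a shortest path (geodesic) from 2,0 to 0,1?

Shortest path: 2,0 → 1,0 → 1,1 → 0,1, total weight = 3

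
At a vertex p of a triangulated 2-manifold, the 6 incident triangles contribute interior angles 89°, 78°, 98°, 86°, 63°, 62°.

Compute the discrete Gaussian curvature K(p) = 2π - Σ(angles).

Sum of angles = 476°. K = 360° - 476° = -116° = -29π/45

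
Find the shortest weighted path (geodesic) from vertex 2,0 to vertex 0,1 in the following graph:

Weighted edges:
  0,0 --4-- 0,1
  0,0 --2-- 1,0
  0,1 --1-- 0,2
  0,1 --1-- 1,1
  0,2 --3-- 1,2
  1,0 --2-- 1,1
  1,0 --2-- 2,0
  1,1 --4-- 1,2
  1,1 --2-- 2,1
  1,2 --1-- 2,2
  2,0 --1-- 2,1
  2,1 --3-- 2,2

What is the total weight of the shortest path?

Shortest path: 2,0 → 2,1 → 1,1 → 0,1, total weight = 4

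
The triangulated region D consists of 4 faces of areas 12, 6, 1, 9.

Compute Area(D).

12 + 6 + 1 + 9 = 28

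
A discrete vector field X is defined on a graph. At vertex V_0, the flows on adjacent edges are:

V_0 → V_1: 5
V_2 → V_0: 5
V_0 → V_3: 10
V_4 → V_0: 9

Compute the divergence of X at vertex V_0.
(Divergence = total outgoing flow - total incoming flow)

Divergence = sum of outgoing flows = 5 + (-5) + 10 + (-9) = 1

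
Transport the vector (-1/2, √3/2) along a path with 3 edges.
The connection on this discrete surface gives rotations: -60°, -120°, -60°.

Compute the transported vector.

Total rotation: (-60°) + (-120°) + (-60°) = -240° ≡ 120° (mod 360°). Final vector: (-0.5000, -0.8660)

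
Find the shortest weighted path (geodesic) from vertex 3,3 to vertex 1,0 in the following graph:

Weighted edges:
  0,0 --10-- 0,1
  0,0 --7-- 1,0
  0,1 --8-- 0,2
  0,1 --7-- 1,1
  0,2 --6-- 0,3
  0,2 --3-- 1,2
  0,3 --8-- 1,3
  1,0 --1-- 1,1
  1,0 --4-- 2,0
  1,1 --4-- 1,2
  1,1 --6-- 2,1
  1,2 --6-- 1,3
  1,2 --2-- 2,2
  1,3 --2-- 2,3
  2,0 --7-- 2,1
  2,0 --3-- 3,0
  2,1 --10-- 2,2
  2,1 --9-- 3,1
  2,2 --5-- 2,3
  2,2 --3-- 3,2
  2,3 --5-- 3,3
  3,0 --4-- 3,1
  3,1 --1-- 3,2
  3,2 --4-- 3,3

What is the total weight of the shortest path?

Shortest path: 3,3 → 3,2 → 2,2 → 1,2 → 1,1 → 1,0, total weight = 14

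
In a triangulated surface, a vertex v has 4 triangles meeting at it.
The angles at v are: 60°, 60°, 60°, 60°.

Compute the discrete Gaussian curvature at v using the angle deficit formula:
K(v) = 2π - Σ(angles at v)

Sum of angles = 240°. K = 360° - 240° = 120° = 2π/3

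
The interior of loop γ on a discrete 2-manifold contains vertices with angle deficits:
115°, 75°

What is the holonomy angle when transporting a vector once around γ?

Holonomy = total enclosed curvature = 115° + 75° = 190°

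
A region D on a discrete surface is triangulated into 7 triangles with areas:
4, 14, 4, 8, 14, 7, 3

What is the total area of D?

4 + 14 + 4 + 8 + 14 + 7 + 3 = 54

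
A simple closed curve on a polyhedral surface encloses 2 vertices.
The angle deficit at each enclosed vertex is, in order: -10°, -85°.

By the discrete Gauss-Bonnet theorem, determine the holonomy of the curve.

Holonomy = total enclosed curvature = (-10°) + (-85°) = -95°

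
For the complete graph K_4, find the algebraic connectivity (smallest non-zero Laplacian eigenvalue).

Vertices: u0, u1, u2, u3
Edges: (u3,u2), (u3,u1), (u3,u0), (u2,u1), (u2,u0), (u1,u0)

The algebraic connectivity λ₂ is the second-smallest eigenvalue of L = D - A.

For the complete graph K_n, L = nI − J (J = all-ones matrix). J has eigenvalues n (once, eigenvector 𝟙) and 0 (multiplicity n−1), so L has eigenvalues 0 (once) and n (multiplicity n−1). Here n = 4: eigenvalue 0 once and 4 with multiplicity 3.
Laplacian eigenvalues: [0.0, 4.0, 4.0, 4.0]. Algebraic connectivity (smallest non-zero eigenvalue) = 4.0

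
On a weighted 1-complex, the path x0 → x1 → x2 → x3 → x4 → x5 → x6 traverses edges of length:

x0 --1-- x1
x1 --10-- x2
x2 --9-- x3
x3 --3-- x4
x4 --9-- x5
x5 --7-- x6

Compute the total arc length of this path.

Arc length = 1 + 10 + 9 + 3 + 9 + 7 = 39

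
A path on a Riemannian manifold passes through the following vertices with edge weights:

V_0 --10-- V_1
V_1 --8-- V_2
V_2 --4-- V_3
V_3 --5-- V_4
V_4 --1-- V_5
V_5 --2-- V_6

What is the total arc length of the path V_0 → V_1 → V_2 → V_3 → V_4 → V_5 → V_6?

Arc length = 10 + 8 + 4 + 5 + 1 + 2 = 30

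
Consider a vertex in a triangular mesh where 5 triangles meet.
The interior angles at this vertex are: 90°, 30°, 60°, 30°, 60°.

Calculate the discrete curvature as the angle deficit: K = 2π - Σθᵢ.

Sum of angles = 270°. K = 360° - 270° = 90° = π/2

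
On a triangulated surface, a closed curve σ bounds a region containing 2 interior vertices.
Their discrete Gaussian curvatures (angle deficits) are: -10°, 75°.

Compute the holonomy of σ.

Holonomy = total enclosed curvature = (-10°) + 75° = 65°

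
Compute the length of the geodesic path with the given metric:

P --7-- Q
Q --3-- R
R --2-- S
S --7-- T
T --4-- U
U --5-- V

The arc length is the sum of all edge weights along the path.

Arc length = 7 + 3 + 2 + 7 + 4 + 5 = 28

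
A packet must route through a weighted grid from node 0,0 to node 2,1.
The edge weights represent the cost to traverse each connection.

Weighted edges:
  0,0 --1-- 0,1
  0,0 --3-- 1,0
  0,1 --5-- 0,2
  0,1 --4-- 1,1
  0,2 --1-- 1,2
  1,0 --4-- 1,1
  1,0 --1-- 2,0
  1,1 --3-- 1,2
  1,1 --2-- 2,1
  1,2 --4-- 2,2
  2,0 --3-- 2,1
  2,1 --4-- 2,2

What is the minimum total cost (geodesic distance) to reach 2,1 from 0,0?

Shortest path: 0,0 → 1,0 → 2,0 → 2,1, total weight = 7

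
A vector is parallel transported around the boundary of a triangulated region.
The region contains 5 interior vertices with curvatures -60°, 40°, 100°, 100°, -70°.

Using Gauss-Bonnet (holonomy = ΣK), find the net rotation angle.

Holonomy = total enclosed curvature = (-60°) + 40° + 100° + 100° + (-70°) = 110°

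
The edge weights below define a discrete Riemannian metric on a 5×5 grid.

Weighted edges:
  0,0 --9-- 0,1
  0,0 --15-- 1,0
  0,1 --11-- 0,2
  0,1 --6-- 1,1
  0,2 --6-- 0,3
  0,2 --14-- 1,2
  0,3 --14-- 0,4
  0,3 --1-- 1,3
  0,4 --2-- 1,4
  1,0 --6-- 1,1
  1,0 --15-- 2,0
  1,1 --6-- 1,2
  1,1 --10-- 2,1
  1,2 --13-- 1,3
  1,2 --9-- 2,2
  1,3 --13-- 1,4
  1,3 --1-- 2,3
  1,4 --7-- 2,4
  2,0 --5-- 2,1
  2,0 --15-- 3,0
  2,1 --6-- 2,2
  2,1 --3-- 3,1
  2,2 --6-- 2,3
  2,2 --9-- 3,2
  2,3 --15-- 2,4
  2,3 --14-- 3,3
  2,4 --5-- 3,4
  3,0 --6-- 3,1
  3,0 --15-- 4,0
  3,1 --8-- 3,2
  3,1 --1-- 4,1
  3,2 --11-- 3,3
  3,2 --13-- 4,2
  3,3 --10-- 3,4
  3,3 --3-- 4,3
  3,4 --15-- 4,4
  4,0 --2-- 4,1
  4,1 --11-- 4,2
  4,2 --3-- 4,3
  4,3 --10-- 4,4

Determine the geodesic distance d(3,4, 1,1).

Shortest path: 3,4 → 2,4 → 2,3 → 1,3 → 1,2 → 1,1, total weight = 40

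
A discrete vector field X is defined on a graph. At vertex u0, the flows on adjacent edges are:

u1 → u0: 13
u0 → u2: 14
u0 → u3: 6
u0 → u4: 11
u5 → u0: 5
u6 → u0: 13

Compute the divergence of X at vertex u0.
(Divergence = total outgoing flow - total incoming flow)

Divergence = sum of outgoing flows = (-13) + 14 + 6 + 11 + (-5) + (-13) = 0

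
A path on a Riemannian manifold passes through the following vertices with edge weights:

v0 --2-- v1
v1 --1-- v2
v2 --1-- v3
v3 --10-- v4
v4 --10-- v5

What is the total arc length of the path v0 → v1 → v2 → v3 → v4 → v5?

Arc length = 2 + 1 + 1 + 10 + 10 = 24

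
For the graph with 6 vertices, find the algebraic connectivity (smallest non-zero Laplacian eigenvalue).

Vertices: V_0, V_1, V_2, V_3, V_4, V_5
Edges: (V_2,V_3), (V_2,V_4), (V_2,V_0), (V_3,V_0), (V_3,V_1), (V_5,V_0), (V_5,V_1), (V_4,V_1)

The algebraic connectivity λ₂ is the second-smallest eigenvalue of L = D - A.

Degrees: deg(V_0) = 3, deg(V_1) = 3, deg(V_2) = 3, deg(V_3) = 3, deg(V_4) = 2, deg(V_5) = 2.
L = D − A with rows/columns ordered (V_0, V_1, V_2, V_3, V_4, V_5):
  [ 3,  0, -1, -1,  0, -1]
  [ 0,  3,  0, -1, -1, -1]
  [-1,  0,  3, -1, -1,  0]
  [-1, -1, -1,  3,  0,  0]
  [ 0, -1, -1,  0,  2,  0]
  [-1, -1,  0,  0,  0,  2]
Characteristic polynomial: det(λI − L) = λ(λ² − 6λ + 7)(λ − 2)(λ − 3)(λ − 5).
Roots: λ = 0; (λ² − 6λ + 7) = 0 ⇒ λ = 3 ± √2 ≈ 1.5858, 4.4142; (λ − 2) = 0 ⇒ λ = 2; (λ − 3) = 0 ⇒ λ = 3; (λ − 5) = 0 ⇒ λ = 5.
(Check: the roots sum (with multiplicity) to 16, matching trace L = Σdeg = 2·8 = 16.)
Laplacian eigenvalues: [0.0, 1.5858, 2.0, 3.0, 4.4142, 5.0]. Algebraic connectivity (smallest non-zero eigenvalue) = 1.5858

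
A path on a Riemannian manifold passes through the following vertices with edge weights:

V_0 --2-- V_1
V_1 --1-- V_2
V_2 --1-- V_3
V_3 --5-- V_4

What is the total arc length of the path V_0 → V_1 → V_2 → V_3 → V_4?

Arc length = 2 + 1 + 1 + 5 = 9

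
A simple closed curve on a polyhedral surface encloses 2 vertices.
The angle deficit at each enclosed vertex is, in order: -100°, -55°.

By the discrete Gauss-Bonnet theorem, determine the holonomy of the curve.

Holonomy = total enclosed curvature = (-100°) + (-55°) = -155°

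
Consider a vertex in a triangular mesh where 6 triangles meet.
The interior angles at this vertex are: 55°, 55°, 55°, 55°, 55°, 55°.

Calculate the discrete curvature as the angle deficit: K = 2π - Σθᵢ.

Sum of angles = 330°. K = 360° - 330° = 30°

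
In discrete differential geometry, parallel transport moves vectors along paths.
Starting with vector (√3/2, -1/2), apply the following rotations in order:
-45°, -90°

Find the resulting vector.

Total rotation: (-45°) + (-90°) = -135°. Final vector: (-0.9659, -0.2588)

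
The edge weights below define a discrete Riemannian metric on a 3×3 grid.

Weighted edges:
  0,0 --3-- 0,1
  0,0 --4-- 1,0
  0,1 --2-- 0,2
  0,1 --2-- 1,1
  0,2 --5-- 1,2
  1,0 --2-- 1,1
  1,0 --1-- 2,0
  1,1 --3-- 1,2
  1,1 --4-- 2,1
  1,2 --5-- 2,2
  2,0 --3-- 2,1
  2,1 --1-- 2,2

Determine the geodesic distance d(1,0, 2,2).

Shortest path: 1,0 → 2,0 → 2,1 → 2,2, total weight = 5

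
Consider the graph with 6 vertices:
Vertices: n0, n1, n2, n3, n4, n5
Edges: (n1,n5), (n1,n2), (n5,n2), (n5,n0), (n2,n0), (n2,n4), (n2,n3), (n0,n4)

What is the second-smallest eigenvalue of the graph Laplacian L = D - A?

Degrees: deg(n0) = 3, deg(n1) = 2, deg(n2) = 5, deg(n3) = 1, deg(n4) = 2, deg(n5) = 3.
L = D − A with rows/columns ordered (n0, n1, n2, n3, n4, n5):
  [ 3,  0, -1,  0, -1, -1]
  [ 0,  2, -1,  0,  0, -1]
  [-1, -1,  5, -1, -1, -1]
  [ 0,  0, -1,  1,  0,  0]
  [-1,  0, -1,  0,  2,  0]
  [-1, -1, -1,  0,  0,  3]
Characteristic polynomial: det(λI − L) = λ(λ − 1)(λ² − 6λ + 7)(λ − 3)(λ − 6).
Roots: λ = 0; (λ − 1) = 0 ⇒ λ = 1; (λ² − 6λ + 7) = 0 ⇒ λ = 3 ± √2 ≈ 1.5858, 4.4142; (λ − 3) = 0 ⇒ λ = 3; (λ − 6) = 0 ⇒ λ = 6.
(Check: the roots sum (with multiplicity) to 16, matching trace L = Σdeg = 2·8 = 16.)
Laplacian eigenvalues: [0.0, 1.0, 1.5858, 3.0, 4.4142, 6.0]. Algebraic connectivity (smallest non-zero eigenvalue) = 1.0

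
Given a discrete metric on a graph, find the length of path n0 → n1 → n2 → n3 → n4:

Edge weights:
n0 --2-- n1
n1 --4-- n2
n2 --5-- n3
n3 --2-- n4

Arc length = 2 + 4 + 5 + 2 = 13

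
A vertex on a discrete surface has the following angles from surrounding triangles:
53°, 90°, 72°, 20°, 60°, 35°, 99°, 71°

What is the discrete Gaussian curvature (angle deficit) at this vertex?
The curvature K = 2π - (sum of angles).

Sum of angles = 500°. K = 360° - 500° = -140° = -7π/9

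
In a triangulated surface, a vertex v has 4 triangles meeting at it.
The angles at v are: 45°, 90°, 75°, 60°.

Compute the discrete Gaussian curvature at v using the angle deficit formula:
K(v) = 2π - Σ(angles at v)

Sum of angles = 270°. K = 360° - 270° = 90°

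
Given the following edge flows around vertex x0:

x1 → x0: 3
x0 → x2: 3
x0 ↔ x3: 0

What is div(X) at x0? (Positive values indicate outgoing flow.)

Divergence = sum of outgoing flows = (-3) + 3 + 0 = 0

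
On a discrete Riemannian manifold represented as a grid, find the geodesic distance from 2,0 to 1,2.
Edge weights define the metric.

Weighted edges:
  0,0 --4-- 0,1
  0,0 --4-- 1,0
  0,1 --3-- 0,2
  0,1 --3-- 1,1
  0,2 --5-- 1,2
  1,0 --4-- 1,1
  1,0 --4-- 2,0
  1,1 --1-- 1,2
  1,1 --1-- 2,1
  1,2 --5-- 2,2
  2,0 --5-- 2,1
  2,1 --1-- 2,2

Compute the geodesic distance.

Shortest path: 2,0 → 2,1 → 1,1 → 1,2, total weight = 7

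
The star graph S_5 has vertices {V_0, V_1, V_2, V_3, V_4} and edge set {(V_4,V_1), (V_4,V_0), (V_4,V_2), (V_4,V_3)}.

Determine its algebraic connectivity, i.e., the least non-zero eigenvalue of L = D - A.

The star S_5 is the complete bipartite graph K_{1,4} (one hub of degree 4, 4 leaves of degree 1). The Laplacian spectrum of K_{p,q} is 0, p (multiplicity q−1), q (multiplicity p−1), p+q. With p = 1, q = 4: 0 once, 1 with multiplicity 3, and 5 once. (Check: trace L = sum of degrees = 8 = 3·1 + 5.)
Laplacian eigenvalues: [0.0, 1.0, 1.0, 1.0, 5.0]. Algebraic connectivity (smallest non-zero eigenvalue) = 1.0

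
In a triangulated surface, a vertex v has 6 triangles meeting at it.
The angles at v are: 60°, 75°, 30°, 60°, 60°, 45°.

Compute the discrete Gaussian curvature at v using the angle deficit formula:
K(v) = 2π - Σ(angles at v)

Sum of angles = 330°. K = 360° - 330° = 30°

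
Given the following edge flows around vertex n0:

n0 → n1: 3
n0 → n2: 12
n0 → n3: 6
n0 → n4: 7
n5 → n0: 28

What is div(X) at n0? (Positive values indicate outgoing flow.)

Divergence = sum of outgoing flows = 3 + 12 + 6 + 7 + (-28) = 0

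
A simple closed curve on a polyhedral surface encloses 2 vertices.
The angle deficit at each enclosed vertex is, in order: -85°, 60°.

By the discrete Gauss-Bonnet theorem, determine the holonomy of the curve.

Holonomy = total enclosed curvature = (-85°) + 60° = -25°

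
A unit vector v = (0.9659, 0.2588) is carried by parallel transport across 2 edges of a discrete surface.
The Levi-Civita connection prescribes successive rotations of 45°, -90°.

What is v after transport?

Total rotation: 45° + (-90°) = -45°. Final vector: (0.8660, -0.5000)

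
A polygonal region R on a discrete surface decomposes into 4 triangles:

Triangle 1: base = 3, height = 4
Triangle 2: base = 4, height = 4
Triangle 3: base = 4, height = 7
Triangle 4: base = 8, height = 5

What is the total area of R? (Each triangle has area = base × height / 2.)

(1/2)×3×4 + (1/2)×4×4 + (1/2)×4×7 + (1/2)×8×5 = 48.0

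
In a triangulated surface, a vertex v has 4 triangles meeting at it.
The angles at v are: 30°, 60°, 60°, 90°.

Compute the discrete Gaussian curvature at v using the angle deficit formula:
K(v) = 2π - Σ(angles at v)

Sum of angles = 240°. K = 360° - 240° = 120°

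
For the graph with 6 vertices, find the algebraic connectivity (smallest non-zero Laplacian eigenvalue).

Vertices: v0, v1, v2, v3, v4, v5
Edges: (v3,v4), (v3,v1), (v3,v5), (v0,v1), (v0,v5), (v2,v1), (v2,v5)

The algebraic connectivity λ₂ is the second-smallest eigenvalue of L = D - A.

Degrees: deg(v0) = 2, deg(v1) = 3, deg(v2) = 2, deg(v3) = 3, deg(v4) = 1, deg(v5) = 3.
L = D − A with rows/columns ordered (v0, v1, v2, v3, v4, v5):
  [ 2, -1,  0,  0,  0, -1]
  [-1,  3, -1, -1,  0,  0]
  [ 0, -1,  2,  0,  0, -1]
  [ 0, -1,  0,  3, -1, -1]
  [ 0,  0,  0, -1,  1,  0]
  [-1,  0, -1, -1,  0,  3]
Characteristic polynomial: det(λI − L) = λ(λ² − 6λ + 4)(λ − 2)(λ − 3)².
Roots: λ = 0; (λ² − 6λ + 4) = 0 ⇒ λ = 3 ± √5 ≈ 0.7639, 5.2361; (λ − 2) = 0 ⇒ λ = 2; (λ − 3) = 0 ⇒ λ = 3 (multiplicity 2).
(Check: the roots sum (with multiplicity) to 14, matching trace L = Σdeg = 2·7 = 14.)
Laplacian eigenvalues: [0.0, 0.7639, 2.0, 3.0, 3.0, 5.2361]. Algebraic connectivity (smallest non-zero eigenvalue) = 0.7639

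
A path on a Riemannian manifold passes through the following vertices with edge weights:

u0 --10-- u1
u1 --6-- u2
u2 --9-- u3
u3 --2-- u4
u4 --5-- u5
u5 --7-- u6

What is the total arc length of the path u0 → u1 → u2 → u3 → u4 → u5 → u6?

Arc length = 10 + 6 + 9 + 2 + 5 + 7 = 39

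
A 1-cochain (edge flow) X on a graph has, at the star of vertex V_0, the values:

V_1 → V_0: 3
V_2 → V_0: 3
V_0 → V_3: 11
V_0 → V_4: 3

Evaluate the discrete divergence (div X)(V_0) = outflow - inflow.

Divergence = sum of outgoing flows = (-3) + (-3) + 11 + 3 = 8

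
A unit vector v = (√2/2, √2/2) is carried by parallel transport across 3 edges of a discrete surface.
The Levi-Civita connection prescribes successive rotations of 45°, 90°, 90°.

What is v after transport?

Total rotation: 45° + 90° + 90° = 225° ≡ -135° (mod 360°). Final vector: (0, -1)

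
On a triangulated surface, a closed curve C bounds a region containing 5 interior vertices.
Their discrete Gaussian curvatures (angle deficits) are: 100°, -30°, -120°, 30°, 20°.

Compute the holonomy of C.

Holonomy = total enclosed curvature = 100° + (-30°) + (-120°) + 30° + 20° = 0°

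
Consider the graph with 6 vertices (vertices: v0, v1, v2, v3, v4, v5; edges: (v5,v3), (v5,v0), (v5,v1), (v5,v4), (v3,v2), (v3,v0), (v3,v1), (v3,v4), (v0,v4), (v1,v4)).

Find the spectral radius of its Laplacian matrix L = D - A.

Degrees: deg(v0) = 3, deg(v1) = 3, deg(v2) = 1, deg(v3) = 5, deg(v4) = 4, deg(v5) = 4.
L = D − A with rows/columns ordered (v0, v1, v2, v3, v4, v5):
  [ 3,  0,  0, -1, -1, -1]
  [ 0,  3,  0, -1, -1, -1]
  [ 0,  0,  1, -1,  0,  0]
  [-1, -1, -1,  5, -1, -1]
  [-1, -1,  0, -1,  4, -1]
  [-1, -1,  0, -1, -1,  4]
Characteristic polynomial: det(λI − L) = λ(λ − 1)(λ − 3)(λ − 5)²(λ − 6).
Roots: λ = 0; (λ − 1) = 0 ⇒ λ = 1; (λ − 3) = 0 ⇒ λ = 3; (λ − 5) = 0 ⇒ λ = 5 (multiplicity 2); (λ − 6) = 0 ⇒ λ = 6.
(Check: the roots sum (with multiplicity) to 20, matching trace L = Σdeg = 2·10 = 20.)
Laplacian eigenvalues: [0.0, 1.0, 3.0, 5.0, 5.0, 6.0]. Largest eigenvalue (spectral radius) = 6.0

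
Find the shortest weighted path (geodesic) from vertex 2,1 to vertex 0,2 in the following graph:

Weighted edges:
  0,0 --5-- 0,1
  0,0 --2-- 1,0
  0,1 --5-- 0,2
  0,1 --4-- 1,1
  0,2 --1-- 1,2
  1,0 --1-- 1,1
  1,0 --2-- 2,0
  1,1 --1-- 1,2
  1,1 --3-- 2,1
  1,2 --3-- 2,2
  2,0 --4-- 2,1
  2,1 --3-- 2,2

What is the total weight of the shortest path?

Shortest path: 2,1 → 1,1 → 1,2 → 0,2, total weight = 5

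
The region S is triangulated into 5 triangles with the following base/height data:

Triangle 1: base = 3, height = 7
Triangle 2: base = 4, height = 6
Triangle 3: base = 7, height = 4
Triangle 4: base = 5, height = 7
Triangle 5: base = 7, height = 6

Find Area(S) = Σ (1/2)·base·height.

(1/2)×3×7 + (1/2)×4×6 + (1/2)×7×4 + (1/2)×5×7 + (1/2)×7×6 = 75.0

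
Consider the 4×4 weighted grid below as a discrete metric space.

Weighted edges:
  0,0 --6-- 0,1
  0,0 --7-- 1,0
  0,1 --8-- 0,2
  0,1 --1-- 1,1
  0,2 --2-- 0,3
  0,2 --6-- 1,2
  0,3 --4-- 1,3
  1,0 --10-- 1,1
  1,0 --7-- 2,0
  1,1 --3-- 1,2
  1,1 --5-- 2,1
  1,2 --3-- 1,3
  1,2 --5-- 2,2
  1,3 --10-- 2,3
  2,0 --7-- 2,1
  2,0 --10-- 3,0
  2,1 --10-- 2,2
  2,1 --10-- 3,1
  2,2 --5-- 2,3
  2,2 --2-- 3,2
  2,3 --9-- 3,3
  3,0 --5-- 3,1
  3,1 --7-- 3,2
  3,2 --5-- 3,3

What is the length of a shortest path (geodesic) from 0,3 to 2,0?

Shortest path: 0,3 → 1,3 → 1,2 → 1,1 → 2,1 → 2,0, total weight = 22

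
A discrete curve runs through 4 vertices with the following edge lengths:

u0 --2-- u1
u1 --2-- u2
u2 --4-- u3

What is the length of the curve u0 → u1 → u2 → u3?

Arc length = 2 + 2 + 4 = 8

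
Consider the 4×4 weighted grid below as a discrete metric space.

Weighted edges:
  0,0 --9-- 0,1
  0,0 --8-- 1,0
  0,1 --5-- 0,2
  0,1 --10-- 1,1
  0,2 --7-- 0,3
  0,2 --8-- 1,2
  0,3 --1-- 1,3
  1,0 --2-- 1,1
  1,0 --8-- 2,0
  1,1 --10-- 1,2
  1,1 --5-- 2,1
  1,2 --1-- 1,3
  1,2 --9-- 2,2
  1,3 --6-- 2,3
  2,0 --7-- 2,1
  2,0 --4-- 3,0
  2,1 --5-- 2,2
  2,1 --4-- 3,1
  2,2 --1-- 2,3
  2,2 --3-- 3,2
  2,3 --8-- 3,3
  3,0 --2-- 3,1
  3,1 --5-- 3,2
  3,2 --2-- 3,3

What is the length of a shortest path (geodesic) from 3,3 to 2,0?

Shortest path: 3,3 → 3,2 → 3,1 → 3,0 → 2,0, total weight = 13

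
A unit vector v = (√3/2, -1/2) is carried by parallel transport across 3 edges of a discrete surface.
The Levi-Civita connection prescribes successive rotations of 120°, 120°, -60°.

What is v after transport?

Total rotation: 120° + 120° + (-60°) = 180°. Final vector: (-0.8660, 0.5000)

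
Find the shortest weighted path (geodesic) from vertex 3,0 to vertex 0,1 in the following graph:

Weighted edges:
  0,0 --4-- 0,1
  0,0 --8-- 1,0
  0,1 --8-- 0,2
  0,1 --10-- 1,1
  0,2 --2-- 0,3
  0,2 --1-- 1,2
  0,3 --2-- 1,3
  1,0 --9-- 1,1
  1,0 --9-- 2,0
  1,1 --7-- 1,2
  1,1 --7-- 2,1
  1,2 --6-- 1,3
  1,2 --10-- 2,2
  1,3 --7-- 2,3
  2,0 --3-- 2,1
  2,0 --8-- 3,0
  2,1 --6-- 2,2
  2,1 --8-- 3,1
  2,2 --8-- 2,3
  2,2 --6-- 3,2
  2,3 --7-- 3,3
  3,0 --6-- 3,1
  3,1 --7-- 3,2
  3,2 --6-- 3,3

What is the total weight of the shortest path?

Shortest path: 3,0 → 2,0 → 2,1 → 1,1 → 0,1, total weight = 28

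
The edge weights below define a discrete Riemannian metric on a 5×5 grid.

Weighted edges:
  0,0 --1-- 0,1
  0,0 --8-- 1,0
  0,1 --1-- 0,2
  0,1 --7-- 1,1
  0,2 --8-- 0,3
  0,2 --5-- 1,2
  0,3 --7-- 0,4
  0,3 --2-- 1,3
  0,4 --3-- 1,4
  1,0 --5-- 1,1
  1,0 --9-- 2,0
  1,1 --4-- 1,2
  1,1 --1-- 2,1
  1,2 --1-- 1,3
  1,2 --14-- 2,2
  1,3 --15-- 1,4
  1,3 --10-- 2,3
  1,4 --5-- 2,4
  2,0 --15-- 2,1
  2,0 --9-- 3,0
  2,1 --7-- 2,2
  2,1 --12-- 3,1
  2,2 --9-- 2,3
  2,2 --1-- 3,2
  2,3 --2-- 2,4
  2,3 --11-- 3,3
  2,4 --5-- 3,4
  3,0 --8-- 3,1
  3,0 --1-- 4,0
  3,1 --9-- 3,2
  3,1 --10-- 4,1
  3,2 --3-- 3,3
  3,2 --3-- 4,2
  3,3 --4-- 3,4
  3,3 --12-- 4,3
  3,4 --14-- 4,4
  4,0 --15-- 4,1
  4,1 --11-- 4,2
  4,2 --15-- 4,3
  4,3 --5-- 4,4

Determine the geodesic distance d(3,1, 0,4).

Shortest path: 3,1 → 2,1 → 1,1 → 1,2 → 1,3 → 0,3 → 0,4, total weight = 27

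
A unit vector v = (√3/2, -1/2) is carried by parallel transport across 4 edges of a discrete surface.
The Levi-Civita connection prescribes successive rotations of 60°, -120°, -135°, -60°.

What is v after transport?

Total rotation: 60° + (-120°) + (-135°) + (-60°) = -255° ≡ 105° (mod 360°). Final vector: (0.2588, 0.9659)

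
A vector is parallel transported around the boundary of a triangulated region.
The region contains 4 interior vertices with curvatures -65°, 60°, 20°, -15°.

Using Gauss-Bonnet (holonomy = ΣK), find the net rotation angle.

Holonomy = total enclosed curvature = (-65°) + 60° + 20° + (-15°) = 0°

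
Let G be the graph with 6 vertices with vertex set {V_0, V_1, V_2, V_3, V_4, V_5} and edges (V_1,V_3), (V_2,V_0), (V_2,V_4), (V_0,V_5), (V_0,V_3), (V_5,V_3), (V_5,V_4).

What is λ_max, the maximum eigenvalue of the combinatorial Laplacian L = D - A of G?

Degrees: deg(V_0) = 3, deg(V_1) = 1, deg(V_2) = 2, deg(V_3) = 3, deg(V_4) = 2, deg(V_5) = 3.
L = D − A with rows/columns ordered (V_0, V_1, V_2, V_3, V_4, V_5):
  [ 3,  0, -1, -1,  0, -1]
  [ 0,  1,  0, -1,  0,  0]
  [-1,  0,  2,  0, -1,  0]
  [-1, -1,  0,  3,  0, -1]
  [ 0,  0, -1,  0,  2, -1]
  [-1,  0,  0, -1, -1,  3]
Characteristic polynomial: det(λI − L) = λ(λ² − 5λ + 3)(λ − 2)(λ² − 7λ + 11).
Roots: λ = 0; (λ² − 5λ + 3) = 0 ⇒ λ = (5 ± √13)/2 ≈ 0.6972, 4.3028; (λ − 2) = 0 ⇒ λ = 2; (λ² − 7λ + 11) = 0 ⇒ λ = (7 ± √5)/2 ≈ 2.382, 4.618.
(Check: the roots sum (with multiplicity) to 14, matching trace L = Σdeg = 2·7 = 14.)
Laplacian eigenvalues: [0.0, 0.6972, 2.0, 2.382, 4.3028, 4.618]. Largest eigenvalue (spectral radius) = 4.618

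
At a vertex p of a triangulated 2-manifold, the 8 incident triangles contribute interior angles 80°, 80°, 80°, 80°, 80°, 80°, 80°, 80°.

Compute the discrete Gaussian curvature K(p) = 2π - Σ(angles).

Sum of angles = 640°. K = 360° - 640° = -280° = -14π/9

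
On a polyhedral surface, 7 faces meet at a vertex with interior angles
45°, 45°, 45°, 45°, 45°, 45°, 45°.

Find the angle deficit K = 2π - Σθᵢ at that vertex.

Sum of angles = 315°. K = 360° - 315° = 45°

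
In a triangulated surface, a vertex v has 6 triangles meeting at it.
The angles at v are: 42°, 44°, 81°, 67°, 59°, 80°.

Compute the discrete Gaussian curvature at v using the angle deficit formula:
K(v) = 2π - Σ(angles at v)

Sum of angles = 373°. K = 360° - 373° = -13° = -13π/180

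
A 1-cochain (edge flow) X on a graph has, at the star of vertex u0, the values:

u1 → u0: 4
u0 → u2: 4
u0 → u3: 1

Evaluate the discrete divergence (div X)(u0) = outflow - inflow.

Divergence = sum of outgoing flows = (-4) + 4 + 1 = 1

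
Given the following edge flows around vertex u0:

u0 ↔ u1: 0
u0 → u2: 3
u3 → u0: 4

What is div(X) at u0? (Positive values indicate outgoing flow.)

Divergence = sum of outgoing flows = 0 + 3 + (-4) = -1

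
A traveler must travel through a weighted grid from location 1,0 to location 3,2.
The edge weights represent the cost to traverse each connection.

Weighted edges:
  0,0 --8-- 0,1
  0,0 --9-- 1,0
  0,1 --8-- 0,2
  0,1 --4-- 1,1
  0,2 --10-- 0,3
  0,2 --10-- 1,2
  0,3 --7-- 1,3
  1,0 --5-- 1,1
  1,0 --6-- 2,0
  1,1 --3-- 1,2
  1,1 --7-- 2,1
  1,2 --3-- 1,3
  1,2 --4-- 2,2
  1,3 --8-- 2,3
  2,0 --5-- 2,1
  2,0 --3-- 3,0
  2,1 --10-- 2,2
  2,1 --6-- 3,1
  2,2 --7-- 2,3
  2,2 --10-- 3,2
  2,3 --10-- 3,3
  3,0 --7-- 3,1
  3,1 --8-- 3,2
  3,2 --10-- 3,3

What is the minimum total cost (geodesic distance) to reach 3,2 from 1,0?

Shortest path: 1,0 → 1,1 → 1,2 → 2,2 → 3,2, total weight = 22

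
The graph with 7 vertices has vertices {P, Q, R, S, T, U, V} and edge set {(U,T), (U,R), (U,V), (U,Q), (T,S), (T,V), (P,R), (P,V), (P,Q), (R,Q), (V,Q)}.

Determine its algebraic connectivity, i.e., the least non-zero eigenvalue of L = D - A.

Degrees: deg(P) = 3, deg(Q) = 4, deg(R) = 3, deg(S) = 1, deg(T) = 3, deg(U) = 4, deg(V) = 4.
L = D − A with rows/columns ordered (P, Q, R, S, T, U, V):
  [ 3, -1, -1,  0,  0,  0, -1]
  [-1,  4, -1,  0,  0, -1, -1]
  [-1, -1,  3,  0,  0, -1,  0]
  [ 0,  0,  0,  1, -1,  0,  0]
  [ 0,  0,  0, -1,  3, -1, -1]
  [ 0, -1, -1,  0, -1,  4, -1]
  [-1, -1,  0,  0, -1, -1,  4]
Characteristic polynomial: det(λI − L) = λ(λ² − 5λ + 3)(λ² − 8λ + 14)(λ² − 9λ + 19).
Roots: λ = 0; (λ² − 5λ + 3) = 0 ⇒ λ = (5 ± √13)/2 ≈ 0.6972, 4.3028; (λ² − 8λ + 14) = 0 ⇒ λ = 4 ± √2 ≈ 2.5858, 5.4142; (λ² − 9λ + 19) = 0 ⇒ λ = (9 ± √5)/2 ≈ 3.382, 5.618.
(Check: the roots sum (with multiplicity) to 22, matching trace L = Σdeg = 2·11 = 22.)
Laplacian eigenvalues: [0.0, 0.6972, 2.5858, 3.382, 4.3028, 5.4142, 5.618]. Algebraic connectivity (smallest non-zero eigenvalue) = 0.6972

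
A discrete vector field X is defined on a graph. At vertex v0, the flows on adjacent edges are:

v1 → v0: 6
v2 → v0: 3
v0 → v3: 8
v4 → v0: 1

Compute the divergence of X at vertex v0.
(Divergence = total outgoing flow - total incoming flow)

Divergence = sum of outgoing flows = (-6) + (-3) + 8 + (-1) = -2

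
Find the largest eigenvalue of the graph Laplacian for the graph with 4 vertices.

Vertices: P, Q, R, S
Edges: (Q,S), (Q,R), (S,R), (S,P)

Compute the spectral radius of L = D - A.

Degrees: deg(P) = 1, deg(Q) = 2, deg(R) = 2, deg(S) = 3.
L = D − A with rows/columns ordered (P, Q, R, S):
  [ 1,  0,  0, -1]
  [ 0,  2, -1, -1]
  [ 0, -1,  2, -1]
  [-1, -1, -1,  3]
Characteristic polynomial: det(λI − L) = λ(λ − 1)(λ − 3)(λ − 4).
Roots: λ = 0; (λ − 1) = 0 ⇒ λ = 1; (λ − 3) = 0 ⇒ λ = 3; (λ − 4) = 0 ⇒ λ = 4.
(Check: the roots sum (with multiplicity) to 8, matching trace L = Σdeg = 2·4 = 8.)
Laplacian eigenvalues: [0.0, 1.0, 3.0, 4.0]. Largest eigenvalue (spectral radius) = 4.0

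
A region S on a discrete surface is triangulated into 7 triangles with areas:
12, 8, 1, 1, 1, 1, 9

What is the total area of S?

12 + 8 + 1 + 1 + 1 + 1 + 9 = 33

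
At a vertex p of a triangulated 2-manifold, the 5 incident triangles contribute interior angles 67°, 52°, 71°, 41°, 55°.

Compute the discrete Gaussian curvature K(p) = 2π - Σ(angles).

Sum of angles = 286°. K = 360° - 286° = 74° = 37π/90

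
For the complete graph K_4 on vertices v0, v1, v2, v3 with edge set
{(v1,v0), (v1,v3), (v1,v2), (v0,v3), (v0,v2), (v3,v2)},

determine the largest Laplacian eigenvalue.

For the complete graph K_n, L = nI − J (J = all-ones matrix). J has eigenvalues n (once, eigenvector 𝟙) and 0 (multiplicity n−1), so L has eigenvalues 0 (once) and n (multiplicity n−1). Here n = 4: eigenvalue 0 once and 4 with multiplicity 3.
Laplacian eigenvalues: [0.0, 4.0, 4.0, 4.0]. Largest eigenvalue (spectral radius) = 4.0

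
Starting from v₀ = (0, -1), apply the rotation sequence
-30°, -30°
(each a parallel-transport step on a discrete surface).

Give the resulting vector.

Total rotation: (-30°) + (-30°) = -60°. Final vector: (-0.8660, -0.5000)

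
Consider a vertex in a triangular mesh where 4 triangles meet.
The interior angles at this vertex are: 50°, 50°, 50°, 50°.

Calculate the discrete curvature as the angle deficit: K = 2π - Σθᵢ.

Sum of angles = 200°. K = 360° - 200° = 160° = 8π/9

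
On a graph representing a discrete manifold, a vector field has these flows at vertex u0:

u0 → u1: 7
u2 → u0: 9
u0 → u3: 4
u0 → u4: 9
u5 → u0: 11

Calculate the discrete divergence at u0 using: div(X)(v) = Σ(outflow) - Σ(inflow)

Divergence = sum of outgoing flows = 7 + (-9) + 4 + 9 + (-11) = 0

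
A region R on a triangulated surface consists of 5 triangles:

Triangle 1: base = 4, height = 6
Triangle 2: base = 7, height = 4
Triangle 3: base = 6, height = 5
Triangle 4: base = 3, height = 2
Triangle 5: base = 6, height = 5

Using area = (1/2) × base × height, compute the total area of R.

(1/2)×4×6 + (1/2)×7×4 + (1/2)×6×5 + (1/2)×3×2 + (1/2)×6×5 = 59.0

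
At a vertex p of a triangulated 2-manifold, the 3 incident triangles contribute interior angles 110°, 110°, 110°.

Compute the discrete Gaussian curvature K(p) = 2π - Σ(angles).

Sum of angles = 330°. K = 360° - 330° = 30°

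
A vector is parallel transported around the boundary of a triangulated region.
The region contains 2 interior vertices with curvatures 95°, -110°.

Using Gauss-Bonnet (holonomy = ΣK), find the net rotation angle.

Holonomy = total enclosed curvature = 95° + (-110°) = -15°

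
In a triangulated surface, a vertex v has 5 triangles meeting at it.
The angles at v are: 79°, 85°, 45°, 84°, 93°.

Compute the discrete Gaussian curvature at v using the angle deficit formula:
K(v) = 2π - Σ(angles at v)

Sum of angles = 386°. K = 360° - 386° = -26° = -13π/90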